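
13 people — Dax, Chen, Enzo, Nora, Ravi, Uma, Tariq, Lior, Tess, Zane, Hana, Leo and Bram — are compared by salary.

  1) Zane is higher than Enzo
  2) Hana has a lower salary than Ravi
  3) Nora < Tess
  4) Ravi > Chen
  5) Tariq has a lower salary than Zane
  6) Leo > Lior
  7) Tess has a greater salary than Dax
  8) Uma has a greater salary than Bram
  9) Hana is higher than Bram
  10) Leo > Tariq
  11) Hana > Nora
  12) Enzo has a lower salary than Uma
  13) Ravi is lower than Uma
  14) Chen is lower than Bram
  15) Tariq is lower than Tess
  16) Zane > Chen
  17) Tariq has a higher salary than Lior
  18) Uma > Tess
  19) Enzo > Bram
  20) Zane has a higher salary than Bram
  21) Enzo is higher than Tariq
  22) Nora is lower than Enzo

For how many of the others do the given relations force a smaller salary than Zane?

From Zane the given relations immediately reach Tariq, Chen, Bram, Enzo.
From those, Lior, Nora — 6 in total.
Nothing else is reachable below Zane; 6 in all.

6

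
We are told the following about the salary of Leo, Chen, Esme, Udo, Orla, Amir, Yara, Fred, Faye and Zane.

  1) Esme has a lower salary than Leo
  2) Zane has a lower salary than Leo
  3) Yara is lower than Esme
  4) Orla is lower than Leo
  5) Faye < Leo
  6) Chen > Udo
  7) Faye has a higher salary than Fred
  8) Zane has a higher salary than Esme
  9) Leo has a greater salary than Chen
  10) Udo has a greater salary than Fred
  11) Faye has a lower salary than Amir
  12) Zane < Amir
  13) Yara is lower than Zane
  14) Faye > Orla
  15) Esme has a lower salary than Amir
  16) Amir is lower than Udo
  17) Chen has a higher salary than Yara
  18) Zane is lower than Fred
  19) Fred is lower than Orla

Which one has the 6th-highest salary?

Orla

Chaining the given pairs: Yara < Esme < Zane < Fred < Orla < Faye < Amir < Udo < Chen < Leo.
Counting 6 from the largest end gives Orla.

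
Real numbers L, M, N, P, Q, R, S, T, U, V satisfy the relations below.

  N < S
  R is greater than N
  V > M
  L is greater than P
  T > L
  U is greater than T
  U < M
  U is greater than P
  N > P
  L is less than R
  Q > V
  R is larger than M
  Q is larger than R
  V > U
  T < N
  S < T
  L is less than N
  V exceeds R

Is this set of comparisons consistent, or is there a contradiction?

Chaining the given relations yields N < S < T, so N < T. But one relation states T < N. These cannot both hold.

inconsistent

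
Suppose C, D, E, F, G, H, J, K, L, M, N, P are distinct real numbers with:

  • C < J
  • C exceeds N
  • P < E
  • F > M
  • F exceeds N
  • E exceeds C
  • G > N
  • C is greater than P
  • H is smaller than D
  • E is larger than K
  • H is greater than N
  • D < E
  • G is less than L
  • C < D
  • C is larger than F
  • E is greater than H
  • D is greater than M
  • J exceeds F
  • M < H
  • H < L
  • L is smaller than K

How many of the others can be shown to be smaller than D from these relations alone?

6

The elements the relations force below D are M, N, F, H, P, C — no chain reaches any other.
That is 6.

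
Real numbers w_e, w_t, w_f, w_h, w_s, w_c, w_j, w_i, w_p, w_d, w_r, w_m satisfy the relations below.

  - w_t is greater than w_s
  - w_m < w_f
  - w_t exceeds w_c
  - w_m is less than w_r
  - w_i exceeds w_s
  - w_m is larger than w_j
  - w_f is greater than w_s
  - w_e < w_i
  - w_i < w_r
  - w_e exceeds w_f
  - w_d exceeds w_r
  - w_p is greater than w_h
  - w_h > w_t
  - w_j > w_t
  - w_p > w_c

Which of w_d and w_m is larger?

w_m < w_f and w_f < w_e give w_m < w_e.
Then w_e < w_i extends the chain to w_i.
Then w_i < w_r extends the chain to w_r.
With w_r < w_d: w_m < w_f < w_e < w_i < w_r < w_d.
So w_m < w_d; w_d is the larger of the two.

w_d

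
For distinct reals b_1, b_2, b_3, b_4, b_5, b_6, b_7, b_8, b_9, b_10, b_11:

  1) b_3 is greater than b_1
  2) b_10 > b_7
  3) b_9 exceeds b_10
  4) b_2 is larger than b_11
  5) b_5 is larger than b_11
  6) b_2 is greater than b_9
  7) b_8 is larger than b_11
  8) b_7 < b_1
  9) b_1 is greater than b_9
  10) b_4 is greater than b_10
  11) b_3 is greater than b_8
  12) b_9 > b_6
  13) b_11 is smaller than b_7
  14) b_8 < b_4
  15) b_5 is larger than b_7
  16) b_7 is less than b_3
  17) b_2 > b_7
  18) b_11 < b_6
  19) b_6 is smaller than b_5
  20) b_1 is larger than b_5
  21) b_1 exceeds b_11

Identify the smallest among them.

Chaining upward from b_11: directly above it, b_7, b_6, b_8, b_5, b_1, b_2; then b_10, b_9, b_4, b_3.
That covers every other element, and nothing is given below b_11, so b_11 is the smallest.

b_11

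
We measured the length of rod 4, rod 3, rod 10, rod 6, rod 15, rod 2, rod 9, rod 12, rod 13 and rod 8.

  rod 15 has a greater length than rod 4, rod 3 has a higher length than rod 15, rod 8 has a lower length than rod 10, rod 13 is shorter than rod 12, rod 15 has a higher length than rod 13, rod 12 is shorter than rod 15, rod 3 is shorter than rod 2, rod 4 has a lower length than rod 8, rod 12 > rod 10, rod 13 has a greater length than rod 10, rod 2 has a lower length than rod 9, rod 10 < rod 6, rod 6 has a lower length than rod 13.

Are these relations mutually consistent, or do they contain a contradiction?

consistent

Every relation is compatible with rod 4 < rod 8 < rod 10 < rod 6 < rod 13 < rod 12 < rod 15 < rod 3 < rod 2 < rod 9; the set is consistent.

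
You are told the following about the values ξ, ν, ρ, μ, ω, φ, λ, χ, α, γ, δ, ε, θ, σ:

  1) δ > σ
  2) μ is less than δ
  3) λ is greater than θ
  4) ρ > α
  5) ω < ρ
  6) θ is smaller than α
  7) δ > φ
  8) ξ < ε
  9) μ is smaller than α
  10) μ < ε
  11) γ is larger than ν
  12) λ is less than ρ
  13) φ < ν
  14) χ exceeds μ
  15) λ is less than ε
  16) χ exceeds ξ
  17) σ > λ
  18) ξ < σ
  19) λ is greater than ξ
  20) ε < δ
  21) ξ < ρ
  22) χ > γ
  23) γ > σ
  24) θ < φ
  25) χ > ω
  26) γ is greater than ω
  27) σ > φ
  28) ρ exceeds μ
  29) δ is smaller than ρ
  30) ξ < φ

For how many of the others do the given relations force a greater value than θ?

10

The elements the relations force above θ are α, φ, λ, ν, σ, ε, γ, δ, χ, ρ — no chain reaches any other.
That is 10.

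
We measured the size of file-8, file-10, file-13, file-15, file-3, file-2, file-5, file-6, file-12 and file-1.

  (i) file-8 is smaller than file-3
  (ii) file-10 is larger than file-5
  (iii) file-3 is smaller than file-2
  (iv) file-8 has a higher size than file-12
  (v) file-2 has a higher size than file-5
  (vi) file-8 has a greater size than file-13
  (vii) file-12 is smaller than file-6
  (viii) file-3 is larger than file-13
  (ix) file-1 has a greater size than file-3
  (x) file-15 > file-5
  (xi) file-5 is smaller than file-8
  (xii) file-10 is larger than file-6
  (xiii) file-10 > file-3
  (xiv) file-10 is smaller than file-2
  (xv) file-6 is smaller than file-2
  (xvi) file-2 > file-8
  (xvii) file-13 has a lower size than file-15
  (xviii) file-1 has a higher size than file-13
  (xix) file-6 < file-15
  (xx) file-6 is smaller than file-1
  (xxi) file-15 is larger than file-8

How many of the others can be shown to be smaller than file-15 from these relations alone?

5

From file-15 the given relations immediately reach file-5, file-13, file-8, file-6.
From those, file-12 — 5 in total.
Nothing else is reachable below file-15; 5 in all.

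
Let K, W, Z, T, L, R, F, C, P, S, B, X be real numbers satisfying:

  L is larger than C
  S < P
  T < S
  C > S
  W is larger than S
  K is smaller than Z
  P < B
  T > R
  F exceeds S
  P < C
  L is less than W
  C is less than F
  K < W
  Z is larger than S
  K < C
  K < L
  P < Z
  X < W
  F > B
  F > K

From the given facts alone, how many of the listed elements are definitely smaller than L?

6

From L the given relations immediately reach K, C.
From those, S, P — 4 in total.
From those, T — 5 in total.
From those, R — 6 in total.
Nothing else is reachable below L; 6 in all.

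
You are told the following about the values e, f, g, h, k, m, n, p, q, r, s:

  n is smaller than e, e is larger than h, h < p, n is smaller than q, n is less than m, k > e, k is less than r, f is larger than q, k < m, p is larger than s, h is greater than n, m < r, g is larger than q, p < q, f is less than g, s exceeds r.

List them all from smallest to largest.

n < h < e < k < m < r < s < p < q < f < g

The consecutive links are each given: n < h; h < e; e < k; k < m; m < r; r < s; s < p; p < q; q < f; f < g.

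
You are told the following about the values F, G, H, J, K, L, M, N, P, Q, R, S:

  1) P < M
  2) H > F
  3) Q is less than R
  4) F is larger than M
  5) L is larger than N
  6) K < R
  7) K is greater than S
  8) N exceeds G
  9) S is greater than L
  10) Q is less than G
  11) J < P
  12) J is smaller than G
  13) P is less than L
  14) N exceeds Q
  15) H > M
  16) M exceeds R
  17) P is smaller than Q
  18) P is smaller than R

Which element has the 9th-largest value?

Piecing the relations together gives one ordering: J < P < Q < G < N < L < S < K < R < M < F < H.
Counting 9 from the largest end gives G.

G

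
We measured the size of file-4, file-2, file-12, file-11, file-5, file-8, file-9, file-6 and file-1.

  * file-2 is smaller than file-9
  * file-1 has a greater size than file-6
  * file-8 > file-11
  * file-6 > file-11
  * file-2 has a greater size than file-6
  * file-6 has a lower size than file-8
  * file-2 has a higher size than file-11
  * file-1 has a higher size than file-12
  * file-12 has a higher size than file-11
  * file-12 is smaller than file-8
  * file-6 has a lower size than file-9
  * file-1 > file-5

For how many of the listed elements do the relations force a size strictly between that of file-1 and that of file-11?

2

The relations place file-11 below file-1. An element lies strictly between them when it is forced above file-11 and also forced below file-1.
Above file-11: {file-12, file-6, file-8, file-2, file-9}. Below file-1: {file-12, file-5, file-6}.
Intersection: {file-12, file-6} — 2.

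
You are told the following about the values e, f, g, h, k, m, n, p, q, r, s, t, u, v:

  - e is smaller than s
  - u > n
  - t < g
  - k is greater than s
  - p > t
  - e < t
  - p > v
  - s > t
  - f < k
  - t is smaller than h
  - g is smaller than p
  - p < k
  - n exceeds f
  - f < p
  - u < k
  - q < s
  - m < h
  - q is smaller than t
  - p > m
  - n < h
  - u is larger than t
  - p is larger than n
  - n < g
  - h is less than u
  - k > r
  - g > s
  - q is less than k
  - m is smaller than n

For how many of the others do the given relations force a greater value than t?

The elements the relations force above t are s, g, h, u, p, k — no chain reaches any other.
That is 6.

6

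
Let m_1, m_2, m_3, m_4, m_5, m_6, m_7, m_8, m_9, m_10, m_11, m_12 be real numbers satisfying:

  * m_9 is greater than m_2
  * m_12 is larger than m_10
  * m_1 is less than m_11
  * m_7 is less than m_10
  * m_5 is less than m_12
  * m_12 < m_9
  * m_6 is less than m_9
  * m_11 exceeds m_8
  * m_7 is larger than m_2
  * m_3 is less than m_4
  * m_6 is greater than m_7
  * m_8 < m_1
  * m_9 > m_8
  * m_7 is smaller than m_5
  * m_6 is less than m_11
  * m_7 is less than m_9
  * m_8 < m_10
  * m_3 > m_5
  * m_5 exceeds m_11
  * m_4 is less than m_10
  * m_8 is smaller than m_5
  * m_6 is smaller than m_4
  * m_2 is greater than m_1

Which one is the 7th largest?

m_11

The consecutive relations fix a unique order: m_8 < m_1 < m_2 < m_7 < m_6 < m_11 < m_5 < m_3 < m_4 < m_10 < m_12 < m_9.
Counting 7 from the largest end gives m_11.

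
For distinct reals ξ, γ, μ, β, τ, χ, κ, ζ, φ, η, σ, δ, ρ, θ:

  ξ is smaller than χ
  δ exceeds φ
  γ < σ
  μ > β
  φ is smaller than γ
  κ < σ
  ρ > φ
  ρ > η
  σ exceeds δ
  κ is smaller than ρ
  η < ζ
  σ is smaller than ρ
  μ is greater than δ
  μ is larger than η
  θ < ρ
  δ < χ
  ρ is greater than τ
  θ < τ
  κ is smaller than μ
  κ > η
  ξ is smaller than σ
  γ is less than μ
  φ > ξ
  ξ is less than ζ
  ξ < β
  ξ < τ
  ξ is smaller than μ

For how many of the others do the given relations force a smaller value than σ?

6

From σ the given relations immediately reach ξ, κ, γ, δ.
From those, η, φ — 6 in total.
Nothing else is reachable below σ; 6 in all.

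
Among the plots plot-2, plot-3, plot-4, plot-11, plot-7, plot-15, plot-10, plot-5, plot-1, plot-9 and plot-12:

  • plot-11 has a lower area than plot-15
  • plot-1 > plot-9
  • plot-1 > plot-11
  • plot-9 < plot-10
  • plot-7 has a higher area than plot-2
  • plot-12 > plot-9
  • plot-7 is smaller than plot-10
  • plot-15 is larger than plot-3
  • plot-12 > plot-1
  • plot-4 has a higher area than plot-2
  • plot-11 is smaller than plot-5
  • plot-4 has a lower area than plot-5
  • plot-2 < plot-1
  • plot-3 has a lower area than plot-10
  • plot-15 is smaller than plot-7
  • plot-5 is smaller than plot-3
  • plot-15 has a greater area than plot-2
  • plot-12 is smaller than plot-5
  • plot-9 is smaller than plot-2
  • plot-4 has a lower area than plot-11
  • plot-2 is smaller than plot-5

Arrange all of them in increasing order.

Each adjacent pair is fixed by a given relation: plot-9 < plot-2; plot-2 < plot-4; plot-4 < plot-11; plot-11 < plot-1; plot-1 < plot-12; plot-12 < plot-5; plot-5 < plot-3; plot-3 < plot-15; plot-15 < plot-7; plot-7 < plot-10. Chaining them end to end gives the full order.

plot-9 < plot-2 < plot-4 < plot-11 < plot-1 < plot-12 < plot-5 < plot-3 < plot-15 < plot-7 < plot-10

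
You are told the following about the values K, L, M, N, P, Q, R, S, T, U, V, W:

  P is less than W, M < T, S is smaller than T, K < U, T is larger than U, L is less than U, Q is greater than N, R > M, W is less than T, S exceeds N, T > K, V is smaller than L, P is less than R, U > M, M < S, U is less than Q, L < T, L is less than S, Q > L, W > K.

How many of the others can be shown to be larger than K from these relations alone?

4

From K the given relations immediately reach U, W, T.
From those, Q — 4 in total.
Nothing else is reachable above K; 4 in all.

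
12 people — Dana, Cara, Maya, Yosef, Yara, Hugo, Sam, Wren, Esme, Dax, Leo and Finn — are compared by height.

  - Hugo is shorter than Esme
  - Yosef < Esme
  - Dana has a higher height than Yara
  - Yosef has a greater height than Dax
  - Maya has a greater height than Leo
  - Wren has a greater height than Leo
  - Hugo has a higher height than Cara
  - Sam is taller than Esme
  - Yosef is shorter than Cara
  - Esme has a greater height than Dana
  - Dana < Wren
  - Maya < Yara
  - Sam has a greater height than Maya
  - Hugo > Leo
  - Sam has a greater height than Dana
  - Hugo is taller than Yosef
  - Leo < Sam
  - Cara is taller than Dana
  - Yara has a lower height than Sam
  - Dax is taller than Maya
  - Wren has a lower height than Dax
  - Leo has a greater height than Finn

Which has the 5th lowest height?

Dana

Chaining the given pairs: Finn < Leo < Maya < Yara < Dana < Wren < Dax < Yosef < Cara < Hugo < Esme < Sam.
The 5th smallest is Dana.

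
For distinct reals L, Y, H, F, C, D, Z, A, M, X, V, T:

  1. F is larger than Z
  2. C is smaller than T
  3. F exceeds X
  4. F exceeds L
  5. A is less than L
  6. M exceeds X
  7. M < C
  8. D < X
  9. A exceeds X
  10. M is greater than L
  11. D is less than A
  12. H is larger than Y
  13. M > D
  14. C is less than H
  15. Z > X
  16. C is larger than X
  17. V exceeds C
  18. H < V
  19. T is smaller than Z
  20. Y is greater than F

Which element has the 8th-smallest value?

Chaining the given pairs: D < X < A < L < M < C < T < Z < F < Y < H < V.
The 8th smallest is Z.

Z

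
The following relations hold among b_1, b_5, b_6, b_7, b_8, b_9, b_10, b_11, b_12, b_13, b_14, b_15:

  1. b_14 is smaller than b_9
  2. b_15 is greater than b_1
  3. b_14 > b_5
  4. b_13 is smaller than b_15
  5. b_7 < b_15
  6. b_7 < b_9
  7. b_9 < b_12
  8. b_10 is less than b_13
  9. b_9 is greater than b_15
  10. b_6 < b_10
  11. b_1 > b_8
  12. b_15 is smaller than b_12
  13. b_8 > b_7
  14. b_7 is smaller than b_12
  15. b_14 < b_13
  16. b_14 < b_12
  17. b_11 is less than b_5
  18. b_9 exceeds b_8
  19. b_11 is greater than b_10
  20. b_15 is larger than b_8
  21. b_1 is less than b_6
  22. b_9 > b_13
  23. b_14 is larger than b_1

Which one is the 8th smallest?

b_14

Piecing the relations together gives one ordering: b_7 < b_8 < b_1 < b_6 < b_10 < b_11 < b_5 < b_14 < b_13 < b_15 < b_9 < b_12.
Counting 8 from the smallest end gives b_14.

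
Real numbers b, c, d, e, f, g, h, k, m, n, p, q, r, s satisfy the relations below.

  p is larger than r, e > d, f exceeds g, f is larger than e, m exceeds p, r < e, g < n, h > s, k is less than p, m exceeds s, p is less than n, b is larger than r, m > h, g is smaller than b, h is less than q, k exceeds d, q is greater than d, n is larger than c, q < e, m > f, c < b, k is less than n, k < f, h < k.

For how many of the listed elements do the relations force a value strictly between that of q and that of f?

1

The relations place q below f. An element lies strictly between them when it is forced above q and also forced below f.
Above q: {e, m}. Below f: {d, r, s, g, h, k, e}.
Intersection: {e} — 1.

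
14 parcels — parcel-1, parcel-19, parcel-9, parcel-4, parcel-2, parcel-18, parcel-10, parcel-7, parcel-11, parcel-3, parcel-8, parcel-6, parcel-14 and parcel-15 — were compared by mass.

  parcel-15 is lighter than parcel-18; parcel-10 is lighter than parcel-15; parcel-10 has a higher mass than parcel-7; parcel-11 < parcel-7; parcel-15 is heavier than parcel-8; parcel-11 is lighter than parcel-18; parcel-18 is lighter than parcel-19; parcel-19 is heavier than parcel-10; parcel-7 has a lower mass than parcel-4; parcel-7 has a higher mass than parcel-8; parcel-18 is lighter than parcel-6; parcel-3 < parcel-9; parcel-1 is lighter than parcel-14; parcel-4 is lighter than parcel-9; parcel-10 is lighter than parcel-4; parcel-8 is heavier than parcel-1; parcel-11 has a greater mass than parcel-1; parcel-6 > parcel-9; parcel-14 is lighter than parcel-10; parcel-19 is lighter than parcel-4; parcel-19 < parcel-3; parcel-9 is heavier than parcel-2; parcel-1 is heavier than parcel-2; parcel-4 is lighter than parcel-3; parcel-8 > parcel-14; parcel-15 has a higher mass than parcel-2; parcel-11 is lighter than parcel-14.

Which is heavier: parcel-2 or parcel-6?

Chaining the given relations: parcel-2 < parcel-1 < parcel-11 < parcel-14 < parcel-8 < parcel-7 < parcel-10 < parcel-15 < parcel-18 < parcel-19 < parcel-4 < parcel-3 < parcel-9 < parcel-6.
So parcel-2 < parcel-6; parcel-6 is the heavier of the two.

parcel-6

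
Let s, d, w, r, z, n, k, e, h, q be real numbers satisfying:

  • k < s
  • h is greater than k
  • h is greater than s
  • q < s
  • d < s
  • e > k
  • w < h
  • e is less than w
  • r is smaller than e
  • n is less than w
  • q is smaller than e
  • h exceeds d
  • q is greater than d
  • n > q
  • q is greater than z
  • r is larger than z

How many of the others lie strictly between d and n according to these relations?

Chaining upward from d reaches: q, e, s, w, h.
Chaining downward from n reaches: z, q.
Strictly between d and n are those in both lists: q — 1 element.

1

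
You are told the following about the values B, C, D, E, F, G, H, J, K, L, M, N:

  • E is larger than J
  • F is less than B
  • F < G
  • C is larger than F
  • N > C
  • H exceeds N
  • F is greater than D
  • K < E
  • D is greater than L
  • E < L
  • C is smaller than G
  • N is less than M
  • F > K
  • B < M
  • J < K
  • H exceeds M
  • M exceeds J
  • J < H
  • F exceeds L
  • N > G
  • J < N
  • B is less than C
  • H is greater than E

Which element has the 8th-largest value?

D

Chaining the given pairs: J < K < E < L < D < F < B < C < G < N < M < H.
Counting 8 from the largest end gives D.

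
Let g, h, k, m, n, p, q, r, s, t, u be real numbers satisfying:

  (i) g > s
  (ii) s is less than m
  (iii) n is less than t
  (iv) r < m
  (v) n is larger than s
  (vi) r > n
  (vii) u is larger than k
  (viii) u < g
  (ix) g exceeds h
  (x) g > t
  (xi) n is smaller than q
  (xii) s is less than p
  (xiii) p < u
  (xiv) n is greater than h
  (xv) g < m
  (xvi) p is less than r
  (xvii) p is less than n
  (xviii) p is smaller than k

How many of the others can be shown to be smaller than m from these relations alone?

9

Directly below m: s, r, g.
One step further: p, h, n, u, t (8 so far).
One step further: k (9 so far).
No other element is forced below m by the given relations, so the count is 9.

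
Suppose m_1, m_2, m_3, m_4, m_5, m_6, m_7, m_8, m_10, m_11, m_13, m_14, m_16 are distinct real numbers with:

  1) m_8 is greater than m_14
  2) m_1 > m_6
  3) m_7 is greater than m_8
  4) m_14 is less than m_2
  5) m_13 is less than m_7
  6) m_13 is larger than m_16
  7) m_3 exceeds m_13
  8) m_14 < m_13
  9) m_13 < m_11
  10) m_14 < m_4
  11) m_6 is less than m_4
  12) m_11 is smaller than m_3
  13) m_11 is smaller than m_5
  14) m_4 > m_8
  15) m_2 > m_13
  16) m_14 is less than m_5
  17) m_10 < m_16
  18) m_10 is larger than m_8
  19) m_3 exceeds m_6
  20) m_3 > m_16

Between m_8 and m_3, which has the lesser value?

m_8

m_8 < m_10 and m_10 < m_16 give m_8 < m_16.
With m_16 < m_13: m_8 < m_10 < m_16 < m_13.
Then m_13 < m_11 extends the chain to m_11.
With m_11 < m_3: m_8 < m_10 < m_16 < m_13 < m_11 < m_3.
So m_8 < m_3; m_8 is the smaller of the two.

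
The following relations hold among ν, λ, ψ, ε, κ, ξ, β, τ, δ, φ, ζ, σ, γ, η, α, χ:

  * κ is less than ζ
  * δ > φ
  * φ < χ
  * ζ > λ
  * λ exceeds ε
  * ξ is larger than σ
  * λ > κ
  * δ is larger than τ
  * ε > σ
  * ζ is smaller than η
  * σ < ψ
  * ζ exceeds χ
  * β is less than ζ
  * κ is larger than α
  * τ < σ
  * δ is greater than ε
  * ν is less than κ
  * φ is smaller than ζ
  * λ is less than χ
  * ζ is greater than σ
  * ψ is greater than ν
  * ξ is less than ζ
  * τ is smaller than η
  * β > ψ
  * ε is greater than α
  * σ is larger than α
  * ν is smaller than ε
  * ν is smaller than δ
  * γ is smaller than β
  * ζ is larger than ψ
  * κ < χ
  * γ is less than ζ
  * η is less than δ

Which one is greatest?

Chaining downward from δ: directly below it, ν, τ, φ, ε, η; then α, σ, ζ; then κ, γ, ξ, ψ, λ, χ, β.
That covers every other element, and nothing is given above δ, so δ is the greatest.

δ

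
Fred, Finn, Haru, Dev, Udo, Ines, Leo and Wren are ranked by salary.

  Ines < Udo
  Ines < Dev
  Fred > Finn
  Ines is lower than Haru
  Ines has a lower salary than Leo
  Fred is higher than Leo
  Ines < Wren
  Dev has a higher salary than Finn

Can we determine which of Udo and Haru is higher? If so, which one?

Following every chain through Haru: below Haru we get Ines.
Udo is not reached, and no chain runs the other way from Udo to Haru.
So the given relations leave the order of Haru and Udo undetermined.

undetermined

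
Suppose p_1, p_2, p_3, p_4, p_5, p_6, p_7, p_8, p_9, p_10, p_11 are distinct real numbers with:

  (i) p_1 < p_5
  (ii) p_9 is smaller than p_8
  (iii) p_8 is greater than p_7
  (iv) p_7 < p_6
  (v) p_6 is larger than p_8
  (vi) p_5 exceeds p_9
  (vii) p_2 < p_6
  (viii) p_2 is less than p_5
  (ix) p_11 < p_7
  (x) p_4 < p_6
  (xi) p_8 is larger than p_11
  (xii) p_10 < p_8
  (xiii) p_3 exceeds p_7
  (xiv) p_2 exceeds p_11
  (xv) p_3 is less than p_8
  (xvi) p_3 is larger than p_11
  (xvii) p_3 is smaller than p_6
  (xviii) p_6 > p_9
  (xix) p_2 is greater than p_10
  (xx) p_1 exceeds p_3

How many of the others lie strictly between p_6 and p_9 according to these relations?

1

The relations place p_9 below p_6. An element lies strictly between them when it is forced above p_9 and also forced below p_6.
Above p_9: {p_5, p_8}. Below p_6: {p_11, p_4, p_10, p_7, p_3, p_2, p_8}.
Intersection: {p_8} — 1.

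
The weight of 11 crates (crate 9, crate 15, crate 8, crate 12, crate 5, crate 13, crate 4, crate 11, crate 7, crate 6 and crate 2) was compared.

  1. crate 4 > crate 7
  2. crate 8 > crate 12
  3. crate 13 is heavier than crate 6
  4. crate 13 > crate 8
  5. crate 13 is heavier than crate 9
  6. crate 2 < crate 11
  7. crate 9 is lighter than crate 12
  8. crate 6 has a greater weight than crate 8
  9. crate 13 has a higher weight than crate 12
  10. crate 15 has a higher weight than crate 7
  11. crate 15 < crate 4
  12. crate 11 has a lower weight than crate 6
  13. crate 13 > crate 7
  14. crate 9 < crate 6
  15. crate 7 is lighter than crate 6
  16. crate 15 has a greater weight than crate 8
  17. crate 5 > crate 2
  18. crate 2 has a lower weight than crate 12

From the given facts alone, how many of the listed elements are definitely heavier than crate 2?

8

From crate 2 the given relations immediately reach crate 12, crate 5, crate 11.
From those, crate 8, crate 6, crate 13 — 6 in total.
From those, crate 15 — 7 in total.
From those, crate 4 — 8 in total.
Nothing else is reachable above crate 2; 8 in all.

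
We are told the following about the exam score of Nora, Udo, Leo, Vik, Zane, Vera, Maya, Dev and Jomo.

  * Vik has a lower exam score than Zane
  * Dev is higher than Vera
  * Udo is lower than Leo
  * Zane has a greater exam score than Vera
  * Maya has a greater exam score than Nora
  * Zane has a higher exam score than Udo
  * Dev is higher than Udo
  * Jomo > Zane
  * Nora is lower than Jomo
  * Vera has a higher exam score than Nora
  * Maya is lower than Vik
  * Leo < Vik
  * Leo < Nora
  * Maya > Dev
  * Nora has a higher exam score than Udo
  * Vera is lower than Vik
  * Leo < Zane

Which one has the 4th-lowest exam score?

Vera

Piecing the relations together gives one ordering: Udo < Leo < Nora < Vera < Dev < Maya < Vik < Zane < Jomo.
Counting 4 from the smallest end gives Vera.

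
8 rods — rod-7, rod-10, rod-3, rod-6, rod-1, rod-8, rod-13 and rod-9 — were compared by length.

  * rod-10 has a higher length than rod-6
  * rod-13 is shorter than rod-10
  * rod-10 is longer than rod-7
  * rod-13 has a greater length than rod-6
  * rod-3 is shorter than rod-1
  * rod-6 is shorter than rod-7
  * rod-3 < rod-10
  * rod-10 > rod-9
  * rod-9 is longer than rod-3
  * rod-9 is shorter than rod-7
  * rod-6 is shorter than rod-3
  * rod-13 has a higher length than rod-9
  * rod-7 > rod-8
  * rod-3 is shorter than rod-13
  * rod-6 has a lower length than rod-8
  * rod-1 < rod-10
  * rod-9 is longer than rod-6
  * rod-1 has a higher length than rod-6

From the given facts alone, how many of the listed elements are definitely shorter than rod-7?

4

From rod-7 the given relations immediately reach rod-6, rod-8, rod-9.
From those, rod-3 — 4 in total.
Nothing else is reachable below rod-7; 4 in all.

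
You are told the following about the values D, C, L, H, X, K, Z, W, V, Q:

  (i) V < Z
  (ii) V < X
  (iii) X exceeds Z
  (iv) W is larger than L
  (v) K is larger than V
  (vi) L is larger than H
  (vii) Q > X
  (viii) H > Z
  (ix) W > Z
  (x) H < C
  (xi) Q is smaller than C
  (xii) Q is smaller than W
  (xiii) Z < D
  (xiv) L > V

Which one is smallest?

Z is not least since V < Z; X is not least since Z < X; K is not least since V < K; D is not least since Z < D; H is not least since Z < H; Q is not least since X < Q; C is not least since H < C; L is not least since H < L; W is not least since L < W.
Only V has nothing below it, so V is the smallest.

V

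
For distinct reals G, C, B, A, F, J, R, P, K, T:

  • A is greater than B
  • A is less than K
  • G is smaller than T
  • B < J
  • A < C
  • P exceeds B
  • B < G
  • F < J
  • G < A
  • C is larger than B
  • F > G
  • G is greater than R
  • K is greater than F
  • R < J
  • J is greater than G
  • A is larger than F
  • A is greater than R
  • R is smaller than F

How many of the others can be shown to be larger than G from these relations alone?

From G the given relations immediately reach F, A, J, T.
From those, C, K — 6 in total.
No other element is forced above G by the given relations, so the count is 6.

6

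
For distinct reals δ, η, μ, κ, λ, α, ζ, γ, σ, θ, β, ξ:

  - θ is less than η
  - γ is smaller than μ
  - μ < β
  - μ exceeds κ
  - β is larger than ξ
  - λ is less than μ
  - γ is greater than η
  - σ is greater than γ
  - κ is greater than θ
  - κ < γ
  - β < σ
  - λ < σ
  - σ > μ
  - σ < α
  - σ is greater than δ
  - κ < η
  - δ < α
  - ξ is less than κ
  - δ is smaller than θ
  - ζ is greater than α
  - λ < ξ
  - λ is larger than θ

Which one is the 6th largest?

γ

Chaining the given pairs: δ < θ < λ < ξ < κ < η < γ < μ < β < σ < α < ζ.
The 6th largest is γ.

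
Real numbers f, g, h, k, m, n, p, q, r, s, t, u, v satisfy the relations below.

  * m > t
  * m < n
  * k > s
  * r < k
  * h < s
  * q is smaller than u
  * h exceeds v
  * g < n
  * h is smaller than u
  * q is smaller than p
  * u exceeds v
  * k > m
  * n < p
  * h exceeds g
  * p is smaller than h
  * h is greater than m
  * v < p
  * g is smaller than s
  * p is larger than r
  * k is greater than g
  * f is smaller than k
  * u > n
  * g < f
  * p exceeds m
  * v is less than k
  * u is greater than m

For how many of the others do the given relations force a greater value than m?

6

From m the given relations immediately reach n, p, h, k, u.
From those, s — 6 in total.
Nothing else is reachable above m; 6 in all.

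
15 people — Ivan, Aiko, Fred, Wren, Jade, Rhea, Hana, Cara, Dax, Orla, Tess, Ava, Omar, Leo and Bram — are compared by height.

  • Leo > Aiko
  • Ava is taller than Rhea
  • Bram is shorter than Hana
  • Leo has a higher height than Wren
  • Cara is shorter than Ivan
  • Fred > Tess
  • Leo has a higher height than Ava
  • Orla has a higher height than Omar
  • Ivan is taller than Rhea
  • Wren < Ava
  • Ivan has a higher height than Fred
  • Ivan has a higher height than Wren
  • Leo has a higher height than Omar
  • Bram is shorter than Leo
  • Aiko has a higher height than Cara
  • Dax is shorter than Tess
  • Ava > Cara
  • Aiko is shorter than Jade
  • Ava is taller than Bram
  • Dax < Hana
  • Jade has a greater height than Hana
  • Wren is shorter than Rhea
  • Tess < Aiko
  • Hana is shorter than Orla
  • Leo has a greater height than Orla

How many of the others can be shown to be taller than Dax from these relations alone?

8

The elements the relations force above Dax are Hana, Orla, Tess, Aiko, Fred, Ivan, Jade, Leo — no chain reaches any other.
That is 8.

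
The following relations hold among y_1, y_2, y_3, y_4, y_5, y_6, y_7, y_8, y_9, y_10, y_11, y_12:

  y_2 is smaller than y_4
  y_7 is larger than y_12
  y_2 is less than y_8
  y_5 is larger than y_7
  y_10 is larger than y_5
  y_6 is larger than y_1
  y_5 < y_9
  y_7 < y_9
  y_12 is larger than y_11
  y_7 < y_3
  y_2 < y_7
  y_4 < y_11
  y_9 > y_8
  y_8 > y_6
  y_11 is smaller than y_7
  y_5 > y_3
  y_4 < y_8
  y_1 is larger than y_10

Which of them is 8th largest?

Piecing the relations together gives one ordering: y_2 < y_4 < y_11 < y_12 < y_7 < y_3 < y_5 < y_10 < y_1 < y_6 < y_8 < y_9.
Counting 8 from the largest end gives y_7.

y_7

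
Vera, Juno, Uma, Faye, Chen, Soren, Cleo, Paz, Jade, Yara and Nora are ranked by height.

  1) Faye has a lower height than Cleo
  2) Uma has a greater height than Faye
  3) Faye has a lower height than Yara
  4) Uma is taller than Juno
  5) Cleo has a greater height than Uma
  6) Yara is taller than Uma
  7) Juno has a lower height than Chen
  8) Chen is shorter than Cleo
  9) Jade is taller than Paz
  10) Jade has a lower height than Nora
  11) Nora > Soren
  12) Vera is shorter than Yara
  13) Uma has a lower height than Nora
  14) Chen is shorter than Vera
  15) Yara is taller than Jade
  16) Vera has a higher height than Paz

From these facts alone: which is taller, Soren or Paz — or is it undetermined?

Following every chain through Paz: above Paz we get Jade, Vera, Yara, Nora.
Soren is not reached, and no chain runs the other way from Soren to Paz.
So the given relations leave the order of Paz and Soren undetermined.

undetermined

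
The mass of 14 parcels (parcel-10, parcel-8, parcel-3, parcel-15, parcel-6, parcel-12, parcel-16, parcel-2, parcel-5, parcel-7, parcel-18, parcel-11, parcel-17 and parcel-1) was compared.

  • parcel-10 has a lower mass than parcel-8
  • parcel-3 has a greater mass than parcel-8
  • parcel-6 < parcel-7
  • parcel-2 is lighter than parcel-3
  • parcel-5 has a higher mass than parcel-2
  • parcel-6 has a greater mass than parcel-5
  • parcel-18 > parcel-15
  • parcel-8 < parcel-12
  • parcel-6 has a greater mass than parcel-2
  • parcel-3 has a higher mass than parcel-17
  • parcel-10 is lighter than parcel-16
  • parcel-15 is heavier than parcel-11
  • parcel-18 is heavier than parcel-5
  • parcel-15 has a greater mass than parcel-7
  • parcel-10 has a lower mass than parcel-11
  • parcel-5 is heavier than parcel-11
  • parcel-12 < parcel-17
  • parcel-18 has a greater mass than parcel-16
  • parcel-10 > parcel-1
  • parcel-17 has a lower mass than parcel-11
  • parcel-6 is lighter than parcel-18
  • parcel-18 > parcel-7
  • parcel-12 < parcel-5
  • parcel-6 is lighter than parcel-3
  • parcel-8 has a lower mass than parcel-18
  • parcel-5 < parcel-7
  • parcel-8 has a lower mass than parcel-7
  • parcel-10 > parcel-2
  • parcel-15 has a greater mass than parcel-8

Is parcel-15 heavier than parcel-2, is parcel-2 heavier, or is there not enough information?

Following the relations from parcel-2: parcel-2 < parcel-10 < parcel-8 < parcel-12 < parcel-17 < parcel-11 < parcel-5 < parcel-6 < parcel-7 < parcel-15.
So parcel-15 is heavier.

parcel-15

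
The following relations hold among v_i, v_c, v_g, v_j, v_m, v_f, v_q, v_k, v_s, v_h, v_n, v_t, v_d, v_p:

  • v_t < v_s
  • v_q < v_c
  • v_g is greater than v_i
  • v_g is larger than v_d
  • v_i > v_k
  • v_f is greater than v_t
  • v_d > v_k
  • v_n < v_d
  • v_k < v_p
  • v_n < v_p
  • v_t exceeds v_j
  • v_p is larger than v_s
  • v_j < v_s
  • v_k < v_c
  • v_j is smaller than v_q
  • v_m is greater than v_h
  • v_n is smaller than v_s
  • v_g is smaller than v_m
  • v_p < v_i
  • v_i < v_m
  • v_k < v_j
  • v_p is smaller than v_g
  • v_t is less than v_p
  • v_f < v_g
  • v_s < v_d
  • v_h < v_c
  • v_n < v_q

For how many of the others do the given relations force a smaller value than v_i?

The elements the relations force below v_i are v_k, v_n, v_j, v_t, v_s, v_p — no chain reaches any other.
That is 6.

6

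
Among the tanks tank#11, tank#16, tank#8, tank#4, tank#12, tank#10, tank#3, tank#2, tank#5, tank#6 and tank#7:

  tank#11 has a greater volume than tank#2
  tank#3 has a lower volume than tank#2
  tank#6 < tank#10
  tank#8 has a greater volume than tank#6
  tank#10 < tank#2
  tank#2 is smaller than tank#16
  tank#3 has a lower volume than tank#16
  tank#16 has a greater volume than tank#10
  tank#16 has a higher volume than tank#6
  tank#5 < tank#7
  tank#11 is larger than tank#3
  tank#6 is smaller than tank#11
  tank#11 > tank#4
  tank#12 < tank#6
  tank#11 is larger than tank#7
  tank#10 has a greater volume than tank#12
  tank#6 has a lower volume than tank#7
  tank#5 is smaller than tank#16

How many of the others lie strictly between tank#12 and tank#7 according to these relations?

1

The relations place tank#12 below tank#7. An element lies strictly between them when it is forced above tank#12 and also forced below tank#7.
Above tank#12: {tank#6, tank#10, tank#2, tank#8, tank#11, tank#16}. Below tank#7: {tank#6, tank#5}.
Intersection: {tank#6} — 1.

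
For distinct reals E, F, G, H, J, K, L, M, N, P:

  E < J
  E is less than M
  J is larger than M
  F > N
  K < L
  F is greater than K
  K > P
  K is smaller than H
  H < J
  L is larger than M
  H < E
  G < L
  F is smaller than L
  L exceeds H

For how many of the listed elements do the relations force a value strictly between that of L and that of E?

Chaining upward from E reaches: M, J.
Chaining downward from L reaches: P, G, K, N, H, F, M.
Strictly between E and L are those in both lists: M — 1 element.

1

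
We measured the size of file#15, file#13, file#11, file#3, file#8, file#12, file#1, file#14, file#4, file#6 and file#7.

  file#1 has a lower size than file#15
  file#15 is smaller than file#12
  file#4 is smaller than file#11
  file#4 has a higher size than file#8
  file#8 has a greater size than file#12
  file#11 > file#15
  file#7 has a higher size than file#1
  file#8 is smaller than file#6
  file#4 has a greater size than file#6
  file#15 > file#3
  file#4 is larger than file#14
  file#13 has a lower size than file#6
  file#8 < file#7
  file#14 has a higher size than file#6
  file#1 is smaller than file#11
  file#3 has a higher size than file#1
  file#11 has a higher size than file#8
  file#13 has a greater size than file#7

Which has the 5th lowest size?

file#8

Piecing the relations together gives one ordering: file#1 < file#3 < file#15 < file#12 < file#8 < file#7 < file#13 < file#6 < file#14 < file#4 < file#11.
Counting 5 from the smallest end gives file#8.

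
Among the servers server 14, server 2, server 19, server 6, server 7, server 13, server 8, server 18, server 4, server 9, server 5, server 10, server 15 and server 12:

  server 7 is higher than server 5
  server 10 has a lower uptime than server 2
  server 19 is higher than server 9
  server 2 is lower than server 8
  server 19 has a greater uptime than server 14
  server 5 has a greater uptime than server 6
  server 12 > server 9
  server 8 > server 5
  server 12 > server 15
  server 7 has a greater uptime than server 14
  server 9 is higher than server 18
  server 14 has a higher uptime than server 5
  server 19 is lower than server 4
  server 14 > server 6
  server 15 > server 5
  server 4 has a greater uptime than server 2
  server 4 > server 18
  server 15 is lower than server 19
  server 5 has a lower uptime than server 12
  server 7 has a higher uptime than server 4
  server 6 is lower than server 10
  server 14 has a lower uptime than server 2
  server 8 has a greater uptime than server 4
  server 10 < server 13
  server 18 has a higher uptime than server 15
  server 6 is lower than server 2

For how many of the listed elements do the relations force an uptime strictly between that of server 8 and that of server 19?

The relations place server 19 below server 8. An element lies strictly between them when it is forced above server 19 and also forced below server 8.
Above server 19: {server 4, server 7}. Below server 8: {server 6, server 5, server 15, server 10, server 18, server 9, server 14, server 2, server 4}.
Intersection: {server 4} — 1.

1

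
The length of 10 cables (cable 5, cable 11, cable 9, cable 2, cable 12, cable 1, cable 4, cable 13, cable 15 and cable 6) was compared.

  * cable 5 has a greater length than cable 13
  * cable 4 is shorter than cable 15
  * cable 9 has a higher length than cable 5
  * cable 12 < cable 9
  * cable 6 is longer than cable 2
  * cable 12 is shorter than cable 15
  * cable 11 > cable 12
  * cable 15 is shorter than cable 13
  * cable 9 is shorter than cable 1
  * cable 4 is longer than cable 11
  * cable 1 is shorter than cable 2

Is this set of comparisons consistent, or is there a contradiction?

consistent

Every relation is compatible with cable 12 < cable 11 < cable 4 < cable 15 < cable 13 < cable 5 < cable 9 < cable 1 < cable 2 < cable 6; the set is consistent.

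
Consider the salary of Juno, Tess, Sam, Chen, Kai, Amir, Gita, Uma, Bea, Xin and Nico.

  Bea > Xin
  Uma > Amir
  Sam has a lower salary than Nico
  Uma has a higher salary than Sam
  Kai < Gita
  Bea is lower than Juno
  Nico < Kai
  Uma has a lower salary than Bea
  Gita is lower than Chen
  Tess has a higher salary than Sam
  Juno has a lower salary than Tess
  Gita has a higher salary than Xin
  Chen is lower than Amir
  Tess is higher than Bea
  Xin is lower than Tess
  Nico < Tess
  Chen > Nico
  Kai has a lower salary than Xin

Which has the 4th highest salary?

Piecing the relations together gives one ordering: Sam < Nico < Kai < Xin < Gita < Chen < Amir < Uma < Bea < Juno < Tess.
The 4th largest is Uma.

Uma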